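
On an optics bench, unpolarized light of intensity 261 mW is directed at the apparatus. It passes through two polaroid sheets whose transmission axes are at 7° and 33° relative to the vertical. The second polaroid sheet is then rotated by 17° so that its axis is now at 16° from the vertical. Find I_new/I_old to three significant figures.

Before rotation:
Unpolarized light through the first polarizer → I₁ = ½ I₀, now polarized at 7°.
I₂ = I₁ cos²(33° − 7°) = 0.5 I₀ · cos²(26°) = 0.4039 I₀.
After rotation:
Unpolarized light through the first polarizer → I₁ = ½ I₀, now polarized at 7°.
I₂ = I₁ cos²(16° − 7°) = 0.5 I₀ · cos²(9°) = 0.4878 I₀.
Ratio = 0.4878 / 0.4039 = 1.208.

I_new/I_old ≈ 1.21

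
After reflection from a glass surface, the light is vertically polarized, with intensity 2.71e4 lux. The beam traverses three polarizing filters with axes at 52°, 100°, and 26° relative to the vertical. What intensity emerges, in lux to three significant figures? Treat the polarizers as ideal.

I₁ = 2.71e4 lux · cos²(52°) = 1.027e+04 lux.
I₂ = I₁ · cos²(48°) = 1.027e+04 · 0.4477 = 4599 lux.
I₃ = I₂ · cos²(74°) = 4599 · 0.07598 = 349.4 lux.

I ≈ 349 lux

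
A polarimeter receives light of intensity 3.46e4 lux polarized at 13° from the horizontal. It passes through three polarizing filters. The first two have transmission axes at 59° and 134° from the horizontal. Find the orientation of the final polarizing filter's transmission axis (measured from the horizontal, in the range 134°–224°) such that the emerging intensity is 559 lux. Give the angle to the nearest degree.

I₁ = I₀ cos²(59° − 13°) = I₀ cos²(46°) = 0.4826 I₀.
I₂ = I₁ cos²(134° − 59°) = 0.4826 I₀ · cos²(75°) = 0.03232 I₀.
Target fraction: 559 / 3.46e4 lux = 0.01616 of I₀.
Need I₃/I₀ = 0.01616, so cos²(θ − 134°) = 0.01616 / 0.03232 = 0.4998.
θ − 134° = arccos(√0.4998) = 45.0°, giving θ ≈ 134 + 45.0 = 179.0°.

θ ≈ 179°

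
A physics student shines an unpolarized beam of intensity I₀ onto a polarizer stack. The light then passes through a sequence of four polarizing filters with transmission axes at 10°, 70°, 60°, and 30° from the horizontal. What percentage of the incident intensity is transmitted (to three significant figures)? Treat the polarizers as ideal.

≈ 9.09%

Unpolarized light through the first polarizer → I₁ = ½ I₀, now polarized at 10°.
I₂ = I₁ cos²(70° − 10°) = 0.5 I₀ · cos²(60°) = 0.125 I₀.
I₃ = I₂ cos²(60° − 70°) = 0.125 I₀ · cos²(10°) = 0.1212 I₀.
I₄ = I₃ cos²(30° − 60°) = 0.1212 I₀ · cos²(30°) = 0.09092 I₀.
That is 9.092% of the incident intensity.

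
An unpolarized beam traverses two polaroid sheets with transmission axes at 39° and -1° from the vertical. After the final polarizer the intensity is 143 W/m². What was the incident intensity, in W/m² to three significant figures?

Unpolarized light through the first polarizer → I₁ = ½ I₀, now polarized at 39°.
I₂ = I₁ cos²(-1° − 39°) = 0.5 I₀ · cos²(40°) = 0.2934 I₀.
So 143 W/m² = 0.2934 I₀, giving I₀ = 143/0.2934 = 487.4 W/m².

I₀ ≈ 487 W/m²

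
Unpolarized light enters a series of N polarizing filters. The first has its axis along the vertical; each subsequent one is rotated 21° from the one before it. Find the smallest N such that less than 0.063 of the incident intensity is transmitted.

N = 17

First polarizer halves the unpolarized light: factor 1/2.
Each further stage multiplies by cos²(21°) = 0.8716.
After N polarizers: T = 0.5·0.8716^(N−1). Require T < 0.063 ⇒ N−1 > ln(0.063/0.5)/ln(0.8716) = 15.07, so N−1 ≥ 16 and N = 17.
Check: N=17 gives T = 0.05544 < 0.063; N=16 gives T = 0.06361.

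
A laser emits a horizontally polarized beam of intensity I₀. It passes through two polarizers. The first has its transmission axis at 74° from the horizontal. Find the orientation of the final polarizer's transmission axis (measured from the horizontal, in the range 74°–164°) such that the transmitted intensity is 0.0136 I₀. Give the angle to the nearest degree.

I₁ = I₀ cos²(74° − 0°) = I₀ cos²(74°) = 0.07598 I₀.
Need I₂/I₀ = 0.0136, so cos²(θ − 74°) = 0.0136 / 0.07598 = 0.179.
θ − 74° = arccos(√0.179) = 65.0°, giving θ ≈ 74 + 65.0 = 139.0°.

θ ≈ 139°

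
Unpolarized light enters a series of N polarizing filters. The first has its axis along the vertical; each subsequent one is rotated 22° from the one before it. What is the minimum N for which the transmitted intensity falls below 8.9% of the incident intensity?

First polarizer halves the unpolarized light: factor 1/2.
Each further stage multiplies by cos²(22°) = 0.8597.
After N polarizers: T = 0.5·0.8597^(N−1). Require T < 0.089 ⇒ N−1 > ln(0.089/0.5)/ln(0.8597) = 11.41, so N−1 ≥ 12 and N = 13.
Check: N=13 gives T = 0.08146 < 0.089; N=12 gives T = 0.09476.

N = 13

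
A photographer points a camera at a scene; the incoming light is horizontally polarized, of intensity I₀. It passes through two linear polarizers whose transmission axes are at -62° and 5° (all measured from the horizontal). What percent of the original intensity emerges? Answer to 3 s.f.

≈ 3.36%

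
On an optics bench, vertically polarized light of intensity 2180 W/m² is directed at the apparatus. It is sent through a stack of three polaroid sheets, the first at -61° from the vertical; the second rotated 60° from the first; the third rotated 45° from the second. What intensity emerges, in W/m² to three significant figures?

I ≈ 64.0 W/m²

I₁ = 2180 W/m² · cos²(61°) = 512.4 W/m².
I₂ = I₁ · cos²(60°) = 512.4 · 0.25 = 128.1 W/m².
I₃ = I₂ · cos²(45°) = 128.1 · 0.5 = 64.05 W/m².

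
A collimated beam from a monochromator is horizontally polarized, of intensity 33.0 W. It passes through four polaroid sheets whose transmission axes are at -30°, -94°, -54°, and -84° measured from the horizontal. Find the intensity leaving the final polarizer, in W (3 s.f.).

I ≈ 2.09 W

By Malus's law, I₁ = 33.0 W · cos²(30°) = 24.75 W.
I₂ = I₁ · cos²(64°) = 24.75 · 0.1922 = 4.756 W.
I₃ = I₂ · cos²(40°) = 4.756 · 0.5868 = 2.791 W.
I₄ = I₃ · cos²(30°) = 2.791 · 0.75 = 2.093 W.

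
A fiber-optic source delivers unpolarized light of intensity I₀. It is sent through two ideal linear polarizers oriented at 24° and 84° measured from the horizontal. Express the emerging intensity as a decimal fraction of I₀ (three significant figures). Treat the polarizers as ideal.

≈ 0.125 I₀

Unpolarized light through the first polarizer → I₁ = ½ I₀, now polarized at 24°.
I₂ = I₁ cos²(84° − 24°) = 0.5 I₀ · cos²(60°) = 0.125 I₀.
Transmitted fraction = 0.125.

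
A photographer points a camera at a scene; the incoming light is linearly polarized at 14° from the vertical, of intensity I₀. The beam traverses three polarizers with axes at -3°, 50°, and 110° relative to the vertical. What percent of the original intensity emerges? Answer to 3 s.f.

I₁ = I₀ cos²(-3° − 14°) = I₀ cos²(17°) = 0.9145 I₀.
I₂ = I₁ cos²(50° + 3°) = 0.9145 I₀ · cos²(53°) = 0.3312 I₀.
I₃ = I₂ cos²(110° − 50°) = 0.3312 I₀ · cos²(60°) = 0.08281 I₀.
That is 8.281% of the incident intensity.

≈ 8.28%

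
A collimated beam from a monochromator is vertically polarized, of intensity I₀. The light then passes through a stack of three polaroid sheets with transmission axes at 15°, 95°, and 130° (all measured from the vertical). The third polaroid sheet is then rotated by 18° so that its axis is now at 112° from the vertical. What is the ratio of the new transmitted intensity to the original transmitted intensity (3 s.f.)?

Before rotation:
I₁ = I₀ cos²(15° − 0°) = I₀ cos²(15°) = 0.933 I₀.
I₂ = I₁ cos²(95° − 15°) = 0.933 I₀ · cos²(80°) = 0.02813 I₀.
I₃ = I₂ cos²(130° − 95°) = 0.02813 I₀ · cos²(35°) = 0.01888 I₀.
After rotation:
I₁ = I₀ cos²(15° − 0°) = I₀ cos²(15°) = 0.933 I₀.
I₂ = I₁ cos²(95° − 15°) = 0.933 I₀ · cos²(80°) = 0.02813 I₀.
I₃ = I₂ cos²(112° − 95°) = 0.02813 I₀ · cos²(17°) = 0.02573 I₀.
Ratio = 0.02573 / 0.01888 = 1.363.

I_new/I_old ≈ 1.36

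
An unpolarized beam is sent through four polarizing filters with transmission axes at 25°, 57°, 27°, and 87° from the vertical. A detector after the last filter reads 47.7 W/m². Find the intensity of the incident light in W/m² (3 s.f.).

I₀ ≈ 707 W/m²

Unpolarized light through the first polarizer → I₁ = ½ I₀, now polarized at 25°.
I₂ = I₁ cos²(57° − 25°) = 0.5 I₀ · cos²(32°) = 0.3596 I₀.
I₃ = I₂ cos²(27° − 57°) = 0.3596 I₀ · cos²(30°) = 0.2697 I₀.
I₄ = I₃ cos²(87° − 27°) = 0.2697 I₀ · cos²(60°) = 0.06742 I₀.
So 47.7 W/m² = 0.06742 I₀, giving I₀ = 47.7/0.06742 = 707.5 W/m².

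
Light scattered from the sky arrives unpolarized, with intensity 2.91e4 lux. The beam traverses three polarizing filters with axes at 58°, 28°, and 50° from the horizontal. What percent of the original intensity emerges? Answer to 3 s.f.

≈ 32.2%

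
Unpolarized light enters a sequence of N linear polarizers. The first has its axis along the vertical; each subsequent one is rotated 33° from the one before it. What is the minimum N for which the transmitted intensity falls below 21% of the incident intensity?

N = 4

First polarizer halves the unpolarized light: factor 1/2.
Each further stage multiplies by cos²(33°) = 0.7034.
After N polarizers: T = 0.5·0.7034^(N−1). Require T < 0.21 ⇒ N−1 > ln(0.21/0.5)/ln(0.7034) = 2.47, so N−1 ≥ 3 and N = 4.
Check: N=4 gives T = 0.174 < 0.21; N=3 gives T = 0.2474.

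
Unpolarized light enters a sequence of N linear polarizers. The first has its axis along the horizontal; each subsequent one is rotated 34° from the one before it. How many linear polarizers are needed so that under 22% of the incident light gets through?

N = 4

First polarizer halves the unpolarized light: factor 1/2.
Each further stage multiplies by cos²(34°) = 0.6873.
After N polarizers: T = 0.5·0.6873^(N−1). Require T < 0.22 ⇒ N−1 > ln(0.22/0.5)/ln(0.6873) = 2.19, so N−1 ≥ 3 and N = 4.
Check: N=4 gives T = 0.1623 < 0.22; N=3 gives T = 0.2362.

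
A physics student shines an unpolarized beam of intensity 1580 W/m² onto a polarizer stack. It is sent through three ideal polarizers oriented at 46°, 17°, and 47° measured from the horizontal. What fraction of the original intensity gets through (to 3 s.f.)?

Unpolarized light through the first polarizer → I₁ = 1580 W/m²/2 = 790 W/m², polarized at 46°.
I₂ = I₁ · cos²(29°) = 790 · 0.765 = 604.3 W/m².
I₃ = I₂ · cos²(30°) = 604.3 · 0.75 = 453.2 W/m².
Transmitted fraction = 0.2869.

I/I₀ ≈ 0.287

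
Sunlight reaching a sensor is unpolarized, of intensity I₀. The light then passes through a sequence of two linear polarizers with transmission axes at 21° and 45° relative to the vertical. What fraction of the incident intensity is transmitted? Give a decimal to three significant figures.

Unpolarized light through the first polarizer → I₁ = ½ I₀, now polarized at 21°.
I₂ = I₁ cos²(45° − 21°) = 0.5 I₀ · cos²(24°) = 0.4173 I₀.
Transmitted fraction = 0.4173.

≈ 0.417 I₀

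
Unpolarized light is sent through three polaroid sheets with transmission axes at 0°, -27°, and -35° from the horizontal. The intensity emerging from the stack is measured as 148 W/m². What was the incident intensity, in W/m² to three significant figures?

I₀ ≈ 380 W/m²

Unpolarized light through the first polarizer → I₁ = ½ I₀, now polarized at 0°.
I₂ = I₁ cos²(-27° − 0°) = 0.5 I₀ · cos²(27°) = 0.3969 I₀.
I₃ = I₂ cos²(-35° + 27°) = 0.3969 I₀ · cos²(8°) = 0.3893 I₀.
So 148 W/m² = 0.3893 I₀, giving I₀ = 148/0.3893 = 380.2 W/m².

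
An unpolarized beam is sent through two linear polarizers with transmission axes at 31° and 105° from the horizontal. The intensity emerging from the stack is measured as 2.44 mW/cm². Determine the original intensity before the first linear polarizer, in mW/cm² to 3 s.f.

Unpolarized light through the first polarizer → I₁ = ½ I₀, now polarized at 31°.
I₂ = I₁ cos²(105° − 31°) = 0.5 I₀ · cos²(74°) = 0.03799 I₀.
So 2.44 mW/cm² = 0.03799 I₀, giving I₀ = 2.44/0.03799 = 64.23 mW/cm².

I₀ ≈ 64.2 mW/cm²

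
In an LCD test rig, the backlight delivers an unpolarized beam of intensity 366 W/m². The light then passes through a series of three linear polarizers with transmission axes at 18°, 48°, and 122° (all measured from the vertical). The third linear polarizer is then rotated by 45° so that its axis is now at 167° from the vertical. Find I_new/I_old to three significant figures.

I_new/I_old ≈ 3.09

Before rotation:
Unpolarized light through the first polarizer → I₁ = ½ I₀, now polarized at 18°.
I₂ = I₁ cos²(48° − 18°) = 0.5 I₀ · cos²(30°) = 0.375 I₀.
I₃ = I₂ cos²(122° − 48°) = 0.375 I₀ · cos²(74°) = 0.02849 I₀.
After rotation:
Unpolarized light through the first polarizer → I₁ = ½ I₀, now polarized at 18°.
I₂ = I₁ cos²(48° − 18°) = 0.5 I₀ · cos²(30°) = 0.375 I₀.
Angle between axes 2 and 3: 61°. I₃ = 0.375 I₀ · cos²(61°) = 0.08814 I₀.
Ratio = 0.08814 / 0.02849 = 3.094.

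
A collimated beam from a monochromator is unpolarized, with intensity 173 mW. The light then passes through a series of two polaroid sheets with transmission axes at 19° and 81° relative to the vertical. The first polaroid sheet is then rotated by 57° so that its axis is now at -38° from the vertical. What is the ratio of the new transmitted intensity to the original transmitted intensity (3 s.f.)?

I_new/I_old ≈ 1.07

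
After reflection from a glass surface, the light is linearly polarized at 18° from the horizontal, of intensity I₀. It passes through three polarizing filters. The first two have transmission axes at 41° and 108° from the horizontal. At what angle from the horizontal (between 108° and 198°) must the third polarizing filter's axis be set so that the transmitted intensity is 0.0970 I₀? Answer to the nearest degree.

By Malus's law, I₁ = I₀ cos²(41° − 18°) = I₀ cos²(23°) = 0.8473 I₀.
I₂ = I₁ cos²(108° − 41°) = 0.8473 I₀ · cos²(67°) = 0.1294 I₀.
Need I₃/I₀ = 0.097, so cos²(θ − 108°) = 0.097 / 0.1294 = 0.7498.
θ − 108° = arccos(√0.7498) = 30.0°, giving θ ≈ 108 + 30.0 = 138.0°.

θ ≈ 138°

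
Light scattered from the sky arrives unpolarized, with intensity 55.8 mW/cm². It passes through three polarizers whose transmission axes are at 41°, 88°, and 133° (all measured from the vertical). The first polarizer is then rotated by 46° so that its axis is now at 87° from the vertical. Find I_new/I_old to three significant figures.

I_new/I_old ≈ 2.15

Before rotation:
Unpolarized light through the first polarizer → I₁ = ½ I₀, now polarized at 41°.
I₂ = I₁ cos²(88° − 41°) = 0.5 I₀ · cos²(47°) = 0.2326 I₀.
I₃ = I₂ cos²(133° − 88°) = 0.2326 I₀ · cos²(45°) = 0.1163 I₀.
After rotation:
Unpolarized light through the first polarizer → I₁ = ½ I₀, now polarized at 87°.
I₂ = I₁ cos²(88° − 87°) = 0.5 I₀ · cos²(1°) = 0.4998 I₀.
I₃ = I₂ cos²(133° − 88°) = 0.4998 I₀ · cos²(45°) = 0.2499 I₀.
Ratio = 0.2499 / 0.1163 = 2.149.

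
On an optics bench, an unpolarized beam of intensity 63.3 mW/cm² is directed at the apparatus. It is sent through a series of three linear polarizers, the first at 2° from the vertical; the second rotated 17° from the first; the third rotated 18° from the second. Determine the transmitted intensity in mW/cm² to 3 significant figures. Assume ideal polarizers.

Unpolarized light through the first polarizer → I₁ = 63.3 mW/cm²/2 = 31.65 mW/cm², polarized at 2°.
I₂ = I₁ · cos²(17°) = 31.65 · 0.9145 = 28.94 mW/cm².
I₃ = I₂ · cos²(18°) = 28.94 · 0.9045 = 26.18 mW/cm².

I ≈ 26.2 mW/cm²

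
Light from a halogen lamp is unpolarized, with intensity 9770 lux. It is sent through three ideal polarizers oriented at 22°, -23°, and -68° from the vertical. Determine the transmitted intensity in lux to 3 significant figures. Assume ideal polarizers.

Unpolarized light through the first polarizer → I₁ = 9770 lux/2 = 4885 lux, polarized at 22°.
I₂ = I₁ · cos²(45°) = 4885 · 0.5 = 2443 lux.
I₃ = I₂ · cos²(45°) = 2443 · 0.5 = 1221 lux.

I ≈ 1220 lux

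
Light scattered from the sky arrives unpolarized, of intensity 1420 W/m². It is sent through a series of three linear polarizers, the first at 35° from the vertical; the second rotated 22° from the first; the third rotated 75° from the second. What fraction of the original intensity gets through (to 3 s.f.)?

Unpolarized light through the first polarizer → I₁ = 1420 W/m²/2 = 710 W/m², polarized at 35°.
I₂ = I₁ · cos²(22°) = 710 · 0.8597 = 610.4 W/m².
I₃ = I₂ · cos²(75°) = 610.4 · 0.06699 = 40.89 W/m².
Transmitted fraction = 0.02879.

I/I₀ ≈ 0.0288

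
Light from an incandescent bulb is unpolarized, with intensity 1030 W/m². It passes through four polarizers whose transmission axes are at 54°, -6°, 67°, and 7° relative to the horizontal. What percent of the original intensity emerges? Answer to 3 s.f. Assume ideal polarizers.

≈ 0.267%

Unpolarized light through the first polarizer → I₁ = 1030 W/m²/2 = 515 W/m², polarized at 54°.
I₂ = I₁ · cos²(60°) = 515 · 0.25 = 128.8 W/m².
I₃ = I₂ · cos²(73°) = 128.8 · 0.08548 = 11.01 W/m².
I₄ = I₃ · cos²(60°) = 11.01 · 0.25 = 2.751 W/m².
That is 0.2671% of the incident intensity.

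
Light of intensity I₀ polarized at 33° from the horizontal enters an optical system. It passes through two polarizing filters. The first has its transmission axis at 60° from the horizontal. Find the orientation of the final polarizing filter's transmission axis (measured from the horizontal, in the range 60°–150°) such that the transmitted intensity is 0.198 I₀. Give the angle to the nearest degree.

θ ≈ 120°

By Malus's law, I₁ = I₀ cos²(60° − 33°) = I₀ cos²(27°) = 0.7939 I₀.
Need I₂/I₀ = 0.198, so cos²(θ − 60°) = 0.198 / 0.7939 = 0.2494.
θ − 60° = arccos(√0.2494) = 60.0°, giving θ ≈ 60 + 60.0 = 120.0°.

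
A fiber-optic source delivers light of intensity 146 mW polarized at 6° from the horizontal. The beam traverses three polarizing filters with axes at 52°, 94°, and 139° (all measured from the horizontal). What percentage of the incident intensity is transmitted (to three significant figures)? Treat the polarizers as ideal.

By Malus's law, I₁ = 146 mW · cos²(46°) = 70.45 mW.
I₂ = I₁ · cos²(42°) = 70.45 · 0.5523 = 38.91 mW.
I₃ = I₂ · cos²(45°) = 38.91 · 0.5 = 19.45 mW.
That is 13.32% of the incident intensity.

≈ 13.3%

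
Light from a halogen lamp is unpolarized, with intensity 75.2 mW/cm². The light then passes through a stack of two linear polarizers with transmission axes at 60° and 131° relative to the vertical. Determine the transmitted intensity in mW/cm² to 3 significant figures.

Unpolarized light through the first polarizer → I₁ = 75.2 mW/cm²/2 = 37.6 mW/cm², polarized at 60°.
I₂ = I₁ · cos²(71°) = 37.6 · 0.106 = 3.985 mW/cm².

I ≈ 3.99 mW/cm²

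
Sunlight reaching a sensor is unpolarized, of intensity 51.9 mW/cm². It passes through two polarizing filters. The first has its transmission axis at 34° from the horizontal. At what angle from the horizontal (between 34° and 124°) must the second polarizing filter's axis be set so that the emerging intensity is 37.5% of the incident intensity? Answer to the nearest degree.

θ ≈ 64°

Unpolarized light through the first polarizer → I₁ = ½ I₀, now polarized at 34°.
Need I₂/I₀ = 0.375, so cos²(θ − 34°) = 0.375 / 0.5 = 0.75.
θ − 34° = arccos(√0.75) = 30.0°, giving θ ≈ 34 + 30.0 = 64.0°.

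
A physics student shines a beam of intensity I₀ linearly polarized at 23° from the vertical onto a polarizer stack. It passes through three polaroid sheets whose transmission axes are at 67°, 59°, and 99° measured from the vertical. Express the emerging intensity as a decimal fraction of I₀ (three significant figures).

≈ 0.298 I₀

I₁ = I₀ cos²(67° − 23°) = I₀ cos²(44°) = 0.5174 I₀.
I₂ = I₁ cos²(59° − 67°) = 0.5174 I₀ · cos²(8°) = 0.5074 I₀.
I₃ = I₂ cos²(99° − 59°) = 0.5074 I₀ · cos²(40°) = 0.2978 I₀.
Transmitted fraction = 0.2978.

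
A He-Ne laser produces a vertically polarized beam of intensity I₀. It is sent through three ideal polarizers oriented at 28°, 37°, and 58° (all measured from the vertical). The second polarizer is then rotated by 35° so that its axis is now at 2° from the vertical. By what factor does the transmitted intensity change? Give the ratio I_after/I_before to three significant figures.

I_new/I_old ≈ 0.297

Before rotation:
I₁ = I₀ cos²(28° − 0°) = I₀ cos²(28°) = 0.7796 I₀.
I₂ = I₁ cos²(37° − 28°) = 0.7796 I₀ · cos²(9°) = 0.7605 I₀.
I₃ = I₂ cos²(58° − 37°) = 0.7605 I₀ · cos²(21°) = 0.6628 I₀.
After rotation:
I₁ = I₀ cos²(28° − 0°) = I₀ cos²(28°) = 0.7796 I₀.
I₂ = I₁ cos²(2° − 28°) = 0.7796 I₀ · cos²(26°) = 0.6298 I₀.
I₃ = I₂ cos²(58° − 2°) = 0.6298 I₀ · cos²(56°) = 0.1969 I₀.
Ratio = 0.1969 / 0.6628 = 0.2971.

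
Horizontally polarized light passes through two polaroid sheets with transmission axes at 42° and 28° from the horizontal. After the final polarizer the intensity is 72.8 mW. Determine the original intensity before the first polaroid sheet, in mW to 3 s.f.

I₀ ≈ 140 mW

I₁ = I₀ cos²(42° − 0°) = I₀ cos²(42°) = 0.5523 I₀.
I₂ = I₁ cos²(28° − 42°) = 0.5523 I₀ · cos²(14°) = 0.5199 I₀.
So 72.8 mW = 0.5199 I₀, giving I₀ = 72.8/0.5199 = 140 mW.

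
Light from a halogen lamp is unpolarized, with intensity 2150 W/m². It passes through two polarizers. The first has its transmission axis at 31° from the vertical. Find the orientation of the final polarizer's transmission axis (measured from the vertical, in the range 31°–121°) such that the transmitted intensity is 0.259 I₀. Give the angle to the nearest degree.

Unpolarized light through the first polarizer → I₁ = ½ I₀, now polarized at 31°.
Need I₂/I₀ = 0.259, so cos²(θ − 31°) = 0.259 / 0.5 = 0.518.
θ − 31° = arccos(√0.518) = 44.0°, giving θ ≈ 31 + 44.0 = 75.0°.

θ ≈ 75°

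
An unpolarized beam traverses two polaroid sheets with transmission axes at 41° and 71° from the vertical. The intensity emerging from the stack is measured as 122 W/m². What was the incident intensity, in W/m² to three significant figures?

Unpolarized light through the first polarizer → I₁ = ½ I₀, now polarized at 41°.
I₂ = I₁ cos²(71° − 41°) = 0.5 I₀ · cos²(30°) = 0.375 I₀.
So 122 W/m² = 0.375 I₀, giving I₀ = 122/0.375 = 325.3 W/m².

I₀ ≈ 325 W/m²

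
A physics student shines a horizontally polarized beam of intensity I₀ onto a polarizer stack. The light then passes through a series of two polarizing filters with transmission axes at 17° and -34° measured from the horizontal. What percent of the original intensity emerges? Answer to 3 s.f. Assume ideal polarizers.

I₁ = I₀ cos²(17° − 0°) = I₀ cos²(17°) = 0.9145 I₀.
I₂ = I₁ cos²(-34° − 17°) = 0.9145 I₀ · cos²(51°) = 0.3622 I₀.
That is 36.22% of the incident intensity.

≈ 36.2%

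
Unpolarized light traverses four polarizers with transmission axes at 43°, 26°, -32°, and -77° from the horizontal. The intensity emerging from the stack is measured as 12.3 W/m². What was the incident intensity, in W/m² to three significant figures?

Unpolarized light through the first polarizer → I₁ = ½ I₀, now polarized at 43°.
I₂ = I₁ cos²(26° − 43°) = 0.5 I₀ · cos²(17°) = 0.4573 I₀.
I₃ = I₂ cos²(-32° − 26°) = 0.4573 I₀ · cos²(58°) = 0.1284 I₀.
I₄ = I₃ cos²(-77° + 32°) = 0.1284 I₀ · cos²(45°) = 0.0642 I₀.
So 12.3 W/m² = 0.0642 I₀, giving I₀ = 12.3/0.0642 = 191.6 W/m².

I₀ ≈ 192 W/m²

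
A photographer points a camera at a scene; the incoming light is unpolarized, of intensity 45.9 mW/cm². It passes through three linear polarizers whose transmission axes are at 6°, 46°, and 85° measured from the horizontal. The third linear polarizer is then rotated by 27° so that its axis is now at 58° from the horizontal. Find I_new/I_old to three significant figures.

Before rotation:
Unpolarized light through the first polarizer → I₁ = ½ I₀, now polarized at 6°.
I₂ = I₁ cos²(46° − 6°) = 0.5 I₀ · cos²(40°) = 0.2934 I₀.
I₃ = I₂ cos²(85° − 46°) = 0.2934 I₀ · cos²(39°) = 0.1772 I₀.
After rotation:
Unpolarized light through the first polarizer → I₁ = ½ I₀, now polarized at 6°.
I₂ = I₁ cos²(46° − 6°) = 0.5 I₀ · cos²(40°) = 0.2934 I₀.
I₃ = I₂ cos²(58° − 46°) = 0.2934 I₀ · cos²(12°) = 0.2807 I₀.
Ratio = 0.2807 / 0.1772 = 1.584.

I_new/I_old ≈ 1.58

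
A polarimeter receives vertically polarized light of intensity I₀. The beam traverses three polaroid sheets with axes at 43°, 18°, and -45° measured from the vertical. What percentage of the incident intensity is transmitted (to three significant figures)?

I₁ = I₀ cos²(43° − 0°) = I₀ cos²(43°) = 0.5349 I₀.
I₂ = I₁ cos²(18° − 43°) = 0.5349 I₀ · cos²(25°) = 0.4393 I₀.
I₃ = I₂ cos²(-45° − 18°) = 0.4393 I₀ · cos²(63°) = 0.09055 I₀.
That is 9.055% of the incident intensity.

≈ 9.06%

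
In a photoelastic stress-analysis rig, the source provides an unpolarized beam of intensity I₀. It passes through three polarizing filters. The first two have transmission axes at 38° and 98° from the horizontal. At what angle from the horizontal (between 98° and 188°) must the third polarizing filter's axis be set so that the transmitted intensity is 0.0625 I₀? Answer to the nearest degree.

θ ≈ 143°

Unpolarized light through the first polarizer → I₁ = ½ I₀, now polarized at 38°.
I₂ = I₁ cos²(98° − 38°) = 0.5 I₀ · cos²(60°) = 0.125 I₀.
Need I₃/I₀ = 0.0625, so cos²(θ − 98°) = 0.0625 / 0.125 = 0.5.
θ − 98° = arccos(√0.5) = 45.0°, giving θ ≈ 98 + 45.0 = 143.0°.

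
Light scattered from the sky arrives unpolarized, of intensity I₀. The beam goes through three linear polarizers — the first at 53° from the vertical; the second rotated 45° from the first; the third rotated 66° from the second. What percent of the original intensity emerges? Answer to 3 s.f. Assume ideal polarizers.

≈ 4.14%

Unpolarized light through the first polarizer → I₁ = ½ I₀, now polarized at 53°.
I₂ = I₁ cos²(45°) = 0.5 · 0.5 I₀ = 0.25 I₀.
I₃ = I₂ cos²(66°) = 0.25 · 0.1654 I₀ = 0.04136 I₀.
That is 4.136% of the incident intensity.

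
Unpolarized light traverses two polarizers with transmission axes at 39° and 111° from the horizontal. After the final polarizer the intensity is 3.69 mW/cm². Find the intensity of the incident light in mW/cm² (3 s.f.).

Unpolarized light through the first polarizer → I₁ = ½ I₀, now polarized at 39°.
I₂ = I₁ cos²(111° − 39°) = 0.5 I₀ · cos²(72°) = 0.04775 I₀.
So 3.69 mW/cm² = 0.04775 I₀, giving I₀ = 3.69/0.04775 = 77.28 mW/cm².

I₀ ≈ 77.3 mW/cm²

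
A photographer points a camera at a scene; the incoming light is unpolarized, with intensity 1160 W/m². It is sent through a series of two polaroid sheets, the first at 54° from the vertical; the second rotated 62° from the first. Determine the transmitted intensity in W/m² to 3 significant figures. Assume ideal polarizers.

I ≈ 128 W/m²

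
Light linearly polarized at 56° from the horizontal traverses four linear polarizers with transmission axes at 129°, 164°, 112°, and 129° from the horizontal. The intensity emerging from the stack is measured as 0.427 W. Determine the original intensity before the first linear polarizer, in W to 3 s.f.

I₁ = I₀ cos²(129° − 56°) = I₀ cos²(73°) = 0.08548 I₀.
I₂ = I₁ cos²(164° − 129°) = 0.08548 I₀ · cos²(35°) = 0.05736 I₀.
I₃ = I₂ cos²(112° − 164°) = 0.05736 I₀ · cos²(52°) = 0.02174 I₀.
I₄ = I₃ cos²(129° − 112°) = 0.02174 I₀ · cos²(17°) = 0.01988 I₀.
So 0.427 W = 0.01988 I₀, giving I₀ = 0.427/0.01988 = 21.48 W.

I₀ ≈ 21.5 W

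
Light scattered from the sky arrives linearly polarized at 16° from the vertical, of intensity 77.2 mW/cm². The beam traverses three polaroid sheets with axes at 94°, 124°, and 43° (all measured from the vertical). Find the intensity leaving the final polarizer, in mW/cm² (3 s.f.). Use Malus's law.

By Malus's law, I₁ = 77.2 mW/cm² · cos²(78°) = 3.337 mW/cm².
I₂ = I₁ · cos²(30°) = 3.337 · 0.75 = 2.503 mW/cm².
I₃ = I₂ · cos²(81°) = 2.503 · 0.02447 = 0.06125 mW/cm².

I ≈ 0.0612 mW/cm²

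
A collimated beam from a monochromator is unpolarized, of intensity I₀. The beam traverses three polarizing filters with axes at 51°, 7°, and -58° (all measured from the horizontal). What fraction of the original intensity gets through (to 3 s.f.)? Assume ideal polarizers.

Unpolarized light through the first polarizer → I₁ = ½ I₀, now polarized at 51°.
I₂ = I₁ cos²(7° − 51°) = 0.5 I₀ · cos²(44°) = 0.2587 I₀.
I₃ = I₂ cos²(-58° − 7°) = 0.2587 I₀ · cos²(65°) = 0.04621 I₀.
Transmitted fraction = 0.04621.

≈ 0.0462 I₀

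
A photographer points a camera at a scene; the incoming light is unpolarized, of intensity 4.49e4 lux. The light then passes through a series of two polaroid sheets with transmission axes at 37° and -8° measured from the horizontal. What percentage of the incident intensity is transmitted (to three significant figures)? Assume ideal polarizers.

≈ 25.0%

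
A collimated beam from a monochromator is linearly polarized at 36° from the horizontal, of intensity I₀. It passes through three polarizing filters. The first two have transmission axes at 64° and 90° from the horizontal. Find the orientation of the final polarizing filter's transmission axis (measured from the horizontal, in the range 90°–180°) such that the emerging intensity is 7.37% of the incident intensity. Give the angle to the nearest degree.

θ ≈ 160°

By Malus's law, I₁ = I₀ cos²(64° − 36°) = I₀ cos²(28°) = 0.7796 I₀.
I₂ = I₁ cos²(90° − 64°) = 0.7796 I₀ · cos²(26°) = 0.6298 I₀.
Need I₃/I₀ = 0.0737, so cos²(θ − 90°) = 0.0737 / 0.6298 = 0.117.
θ − 90° = arccos(√0.117) = 70.0°, giving θ ≈ 90 + 70.0 = 160.0°.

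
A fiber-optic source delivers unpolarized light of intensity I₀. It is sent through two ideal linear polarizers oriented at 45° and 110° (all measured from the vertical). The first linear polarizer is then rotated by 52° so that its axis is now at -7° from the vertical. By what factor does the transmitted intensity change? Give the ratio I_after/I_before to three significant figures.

I_new/I_old ≈ 1.15

Before rotation:
Unpolarized light through the first polarizer → I₁ = ½ I₀, now polarized at 45°.
I₂ = I₁ cos²(110° − 45°) = 0.5 I₀ · cos²(65°) = 0.0893 I₀.
After rotation:
Unpolarized light through the first polarizer → I₁ = ½ I₀, now polarized at -7°.
Angle between axes 1 and 2: 63°. I₂ = 0.5 I₀ · cos²(63°) = 0.1031 I₀.
Ratio = 0.1031 / 0.0893 = 1.154.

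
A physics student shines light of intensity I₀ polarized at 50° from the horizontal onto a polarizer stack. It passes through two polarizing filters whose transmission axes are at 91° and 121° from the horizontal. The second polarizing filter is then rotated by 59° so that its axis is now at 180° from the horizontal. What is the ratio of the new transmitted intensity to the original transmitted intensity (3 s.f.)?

I_new/I_old ≈ 0.000406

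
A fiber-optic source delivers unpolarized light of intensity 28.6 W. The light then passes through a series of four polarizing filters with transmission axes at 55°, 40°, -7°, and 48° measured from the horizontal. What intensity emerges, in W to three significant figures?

Unpolarized light through the first polarizer → I₁ = 28.6 W/2 = 14.3 W, polarized at 55°.
I₂ = I₁ · cos²(15°) = 14.3 · 0.933 = 13.34 W.
I₃ = I₂ · cos²(47°) = 13.34 · 0.4651 = 6.206 W.
I₄ = I₃ · cos²(55°) = 6.206 · 0.329 = 2.042 W.

I ≈ 2.04 W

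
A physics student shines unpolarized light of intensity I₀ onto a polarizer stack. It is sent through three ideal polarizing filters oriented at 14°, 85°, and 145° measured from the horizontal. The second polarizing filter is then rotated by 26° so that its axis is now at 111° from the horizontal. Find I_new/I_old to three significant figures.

I_new/I_old ≈ 0.385

Before rotation:
Unpolarized light through the first polarizer → I₁ = ½ I₀, now polarized at 14°.
I₂ = I₁ cos²(85° − 14°) = 0.5 I₀ · cos²(71°) = 0.053 I₀.
I₃ = I₂ cos²(145° − 85°) = 0.053 I₀ · cos²(60°) = 0.01325 I₀.
After rotation:
Unpolarized light through the first polarizer → I₁ = ½ I₀, now polarized at 14°.
Angle between axes 1 and 2: 83°. I₂ = 0.5 I₀ · cos²(83°) = 0.007426 I₀.
I₃ = I₂ cos²(145° − 111°) = 0.007426 I₀ · cos²(34°) = 0.005104 I₀.
Ratio = 0.005104 / 0.01325 = 0.3852.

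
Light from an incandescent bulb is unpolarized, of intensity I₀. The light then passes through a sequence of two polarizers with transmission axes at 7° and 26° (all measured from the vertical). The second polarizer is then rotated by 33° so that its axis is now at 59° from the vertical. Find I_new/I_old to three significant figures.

Before rotation:
Unpolarized light through the first polarizer → I₁ = ½ I₀, now polarized at 7°.
I₂ = I₁ cos²(26° − 7°) = 0.5 I₀ · cos²(19°) = 0.447 I₀.
After rotation:
Unpolarized light through the first polarizer → I₁ = ½ I₀, now polarized at 7°.
I₂ = I₁ cos²(59° − 7°) = 0.5 I₀ · cos²(52°) = 0.1895 I₀.
Ratio = 0.1895 / 0.447 = 0.424.

I_new/I_old ≈ 0.424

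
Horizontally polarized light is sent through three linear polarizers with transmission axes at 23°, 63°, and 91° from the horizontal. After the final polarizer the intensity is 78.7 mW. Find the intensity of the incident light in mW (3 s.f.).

I₀ ≈ 203 mW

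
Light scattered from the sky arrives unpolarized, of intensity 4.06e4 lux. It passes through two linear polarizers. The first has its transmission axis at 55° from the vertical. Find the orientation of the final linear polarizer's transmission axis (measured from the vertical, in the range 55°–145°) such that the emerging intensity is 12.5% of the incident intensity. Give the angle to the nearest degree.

θ ≈ 115°

Unpolarized light through the first polarizer → I₁ = ½ I₀, now polarized at 55°.
Need I₂/I₀ = 0.125, so cos²(θ − 55°) = 0.125 / 0.5 = 0.25.
θ − 55° = arccos(√0.25) = 60.0°, giving θ ≈ 55 + 60.0 = 115.0°.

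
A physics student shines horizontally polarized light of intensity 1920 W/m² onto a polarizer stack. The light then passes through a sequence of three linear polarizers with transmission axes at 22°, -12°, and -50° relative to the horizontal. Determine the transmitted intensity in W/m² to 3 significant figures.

I ≈ 704 W/m²

I₁ = 1920 W/m² · cos²(22°) = 1651 W/m².
I₂ = I₁ · cos²(34°) = 1651 · 0.6873 = 1134 W/m².
I₃ = I₂ · cos²(38°) = 1134 · 0.621 = 704.4 W/m².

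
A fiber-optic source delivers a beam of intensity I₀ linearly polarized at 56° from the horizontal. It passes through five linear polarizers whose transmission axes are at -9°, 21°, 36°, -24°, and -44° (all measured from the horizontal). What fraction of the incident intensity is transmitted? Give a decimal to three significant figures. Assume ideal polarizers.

I₁ = I₀ cos²(-9° − 56°) = I₀ cos²(65°) = 0.1786 I₀.
I₂ = I₁ cos²(21° + 9°) = 0.1786 I₀ · cos²(30°) = 0.134 I₀.
I₃ = I₂ cos²(36° − 21°) = 0.134 I₀ · cos²(15°) = 0.125 I₀.
I₄ = I₃ cos²(-24° − 36°) = 0.125 I₀ · cos²(60°) = 0.03125 I₀.
I₅ = I₄ cos²(-44° + 24°) = 0.03125 I₀ · cos²(20°) = 0.02759 I₀.
Transmitted fraction = 0.02759.

≈ 0.0276 I₀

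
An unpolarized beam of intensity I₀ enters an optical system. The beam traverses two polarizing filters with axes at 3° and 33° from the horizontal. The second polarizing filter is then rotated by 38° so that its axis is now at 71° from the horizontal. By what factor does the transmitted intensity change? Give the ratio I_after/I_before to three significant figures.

Before rotation:
Unpolarized light through the first polarizer → I₁ = ½ I₀, now polarized at 3°.
I₂ = I₁ cos²(33° − 3°) = 0.5 I₀ · cos²(30°) = 0.375 I₀.
After rotation:
Unpolarized light through the first polarizer → I₁ = ½ I₀, now polarized at 3°.
I₂ = I₁ cos²(71° − 3°) = 0.5 I₀ · cos²(68°) = 0.07017 I₀.
Ratio = 0.07017 / 0.375 = 0.1871.

I_new/I_old ≈ 0.187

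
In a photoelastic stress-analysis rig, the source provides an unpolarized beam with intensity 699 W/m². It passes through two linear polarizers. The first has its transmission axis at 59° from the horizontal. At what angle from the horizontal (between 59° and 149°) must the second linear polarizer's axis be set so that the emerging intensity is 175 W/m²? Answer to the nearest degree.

Unpolarized light through the first polarizer → I₁ = ½ I₀, now polarized at 59°.
Target fraction: 175 / 699 W/m² = 0.2504 of I₀.
Need I₂/I₀ = 0.2504, so cos²(θ − 59°) = 0.2504 / 0.5 = 0.5007.
θ − 59° = arccos(√0.5007) = 45.0°, giving θ ≈ 59 + 45.0 = 104.0°.

θ ≈ 104°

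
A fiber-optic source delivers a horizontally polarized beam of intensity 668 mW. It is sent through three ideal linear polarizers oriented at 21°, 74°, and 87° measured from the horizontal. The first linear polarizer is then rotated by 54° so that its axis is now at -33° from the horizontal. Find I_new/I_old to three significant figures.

I_new/I_old ≈ 0.190

Before rotation:
By Malus's law, I₁ = I₀ cos²(21° − 0°) = I₀ cos²(21°) = 0.8716 I₀.
I₂ = I₁ cos²(74° − 21°) = 0.8716 I₀ · cos²(53°) = 0.3157 I₀.
I₃ = I₂ cos²(87° − 74°) = 0.3157 I₀ · cos²(13°) = 0.2997 I₀.
After rotation:
I₁ = I₀ cos²(-33° − 0°) = I₀ cos²(33°) = 0.7034 I₀.
Angle between axes 1 and 2: 73°. I₂ = 0.7034 I₀ · cos²(73°) = 0.06012 I₀.
I₃ = I₂ cos²(87° − 74°) = 0.06012 I₀ · cos²(13°) = 0.05708 I₀.
Ratio = 0.05708 / 0.2997 = 0.1905.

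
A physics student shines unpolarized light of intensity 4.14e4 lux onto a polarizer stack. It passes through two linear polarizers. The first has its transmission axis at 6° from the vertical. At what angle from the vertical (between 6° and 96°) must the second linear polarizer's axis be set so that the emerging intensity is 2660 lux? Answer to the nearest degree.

θ ≈ 75°

Unpolarized light through the first polarizer → I₁ = ½ I₀, now polarized at 6°.
Target fraction: 2660 / 4.14e4 lux = 0.06425 of I₀.
Need I₂/I₀ = 0.06425, so cos²(θ − 6°) = 0.06425 / 0.5 = 0.1285.
θ − 6° = arccos(√0.1285) = 69.0°, giving θ ≈ 6 + 69.0 = 75.0°.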